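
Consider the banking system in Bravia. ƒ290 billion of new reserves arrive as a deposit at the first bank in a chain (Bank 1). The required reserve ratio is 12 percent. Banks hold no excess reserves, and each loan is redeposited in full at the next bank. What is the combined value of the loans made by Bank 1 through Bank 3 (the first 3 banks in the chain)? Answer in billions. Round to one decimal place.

ƒ677.4 billion

Bank i lends (1 − rr)^i of the original deposit: Bank 1 lends 290·0.8800 = 255.2000, Bank 2 lends 290·0.8800² = 224.5760, and so on.
Summing a geometric series: total = 290·[0.8800·(1 − 0.8800^3) / (1 − 0.8800)] ≈ 677.4029 billion.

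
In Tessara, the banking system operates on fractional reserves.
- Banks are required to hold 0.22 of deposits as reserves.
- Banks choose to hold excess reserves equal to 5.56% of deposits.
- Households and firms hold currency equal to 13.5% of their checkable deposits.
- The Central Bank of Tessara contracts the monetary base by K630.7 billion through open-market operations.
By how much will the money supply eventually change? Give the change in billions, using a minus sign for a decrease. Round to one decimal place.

-1743.4 billion

The money multiplier is m = (1 + c) / (rr + e + c) = (1 + 0.135) / (0.22 + 0.0556 + 0.135) ≈ 2.76425.
The sale removes 630.7 billion of base, so ΔM = m × ΔMB = 2.76425 × (−630.7) ≈ -1743.4125 billion.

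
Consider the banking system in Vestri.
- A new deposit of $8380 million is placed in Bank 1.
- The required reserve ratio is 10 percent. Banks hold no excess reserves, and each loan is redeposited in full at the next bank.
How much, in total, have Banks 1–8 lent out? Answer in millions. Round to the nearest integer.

$42954 million

Bank i lends (1 − rr)^i of the original deposit: Bank 1 lends 8380·0.9000 = 7542.0000, Bank 2 lends 8380·0.9000² = 6787.8000, and so on.
Summing a geometric series: total = 8380·[0.9000·(1 − 0.9000^8) / (1 − 0.9000)] ≈ 42954.1630 million.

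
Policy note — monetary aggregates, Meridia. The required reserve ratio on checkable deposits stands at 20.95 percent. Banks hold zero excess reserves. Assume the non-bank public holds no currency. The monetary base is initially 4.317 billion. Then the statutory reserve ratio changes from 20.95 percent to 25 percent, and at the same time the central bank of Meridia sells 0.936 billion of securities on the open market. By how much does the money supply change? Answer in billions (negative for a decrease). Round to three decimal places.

-7.082 billion

Before: m₁ = 1 / (0.2095) ≈ 4.77327, MB₁ = 4.317, so M₁ = 4.77327 × 4.317 ≈ 20.6062 billion.
After: m₂ = 1 / (0.25) = 4, MB₂ = 4.317 − 0.936 = 3.381, so M₂ = 4 × 3.381 = 13.524 billion.
ΔM = M₂ − M₁ = 13.524 − 20.6062 = -7.0822 billion.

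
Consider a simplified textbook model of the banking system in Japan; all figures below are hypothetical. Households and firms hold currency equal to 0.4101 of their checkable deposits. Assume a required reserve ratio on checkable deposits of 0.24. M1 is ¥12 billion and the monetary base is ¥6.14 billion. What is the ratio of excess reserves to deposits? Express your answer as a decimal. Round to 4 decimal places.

Using m = M/MB = 12/6.14 ≈ 1.954397. Since m = (1 + c)/(c + rr + e), the denominator satisfies c + rr + e = (1 + c)/m = (1 + 0.4101) / 1.954397 ≈ 0.721501.
With c = 0.4101 and rr = 0.24, the ratio of excess reserves to deposits is 0.721501 − 0.4101 − 0.24 = 0.071401.

0.0714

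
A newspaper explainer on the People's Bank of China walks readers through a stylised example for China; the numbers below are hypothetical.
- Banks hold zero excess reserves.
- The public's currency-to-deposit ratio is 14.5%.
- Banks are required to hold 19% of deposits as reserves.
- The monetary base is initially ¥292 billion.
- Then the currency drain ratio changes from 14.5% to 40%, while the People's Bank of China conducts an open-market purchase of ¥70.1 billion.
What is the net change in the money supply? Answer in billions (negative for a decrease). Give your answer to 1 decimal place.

Before: m₁ = (1 + 0.145) / (0.19 + 0.145) ≈ 3.41791, MB₁ = 292, so M₁ = 3.41791 × 292 ≈ 998.0297 billion.
After: m₂ = (1 + 0.4) / (0.19 + 0.4) ≈ 2.37288, MB₂ = 292 + 70.1 = 362.1, so M₂ = 2.37288 × 362.1 ≈ 859.2198 billion.
ΔM = M₂ − M₁ = 859.2198 − 998.0297 = -138.8099 billion.

-138.8 billion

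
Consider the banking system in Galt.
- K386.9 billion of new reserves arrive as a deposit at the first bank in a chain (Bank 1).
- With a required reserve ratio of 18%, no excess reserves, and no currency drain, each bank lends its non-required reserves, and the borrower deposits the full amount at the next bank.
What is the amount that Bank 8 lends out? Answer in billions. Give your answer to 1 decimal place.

K79.1 billion

Each bank lends a fraction (1 − rr) = 0.8200 of the deposit it receives, so Bank 8 receives 386.9·0.8200^7 and lends 386.9·0.8200^8 ≈ 79.0878 billion.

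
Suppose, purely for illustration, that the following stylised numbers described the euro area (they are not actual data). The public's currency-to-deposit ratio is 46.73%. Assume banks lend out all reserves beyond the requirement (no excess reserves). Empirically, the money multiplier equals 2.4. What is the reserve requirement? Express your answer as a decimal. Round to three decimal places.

0.144

Using m = 2.4. Since m = (1 + c)/(c + rr + e), the denominator satisfies c + rr + e = (1 + c)/m = (1 + 0.4673) / 2.4 = 0.611375.
With c = 0.4673 and e = 0, the reserve requirement is 0.611375 − 0.4673 − 0 = 0.144075.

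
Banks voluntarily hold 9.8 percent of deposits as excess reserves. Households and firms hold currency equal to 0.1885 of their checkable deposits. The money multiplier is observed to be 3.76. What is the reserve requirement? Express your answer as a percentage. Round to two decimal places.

2.96%

Using m = 3.76. Since m = (1 + c)/(c + rr + e), the denominator satisfies c + rr + e = (1 + c)/m = (1 + 0.1885) / 3.76 ≈ 0.316090.
With c = 0.1885 and e = 0.098, the reserve requirement is 0.316090 − 0.1885 − 0.098 = 0.02959.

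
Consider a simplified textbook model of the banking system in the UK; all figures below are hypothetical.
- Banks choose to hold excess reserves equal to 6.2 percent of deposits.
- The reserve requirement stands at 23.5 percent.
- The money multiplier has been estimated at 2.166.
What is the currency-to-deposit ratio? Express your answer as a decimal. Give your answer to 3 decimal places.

Using m = 2.166. From m = (1 + c)/(c + rr + e), rearranging gives 1 + c = m·(c + rr + e), so c·(1 − m) = m·(rr + e) − 1.
Hence c = [m·(rr + e) − 1]/(1 − m) = [2.166 × (0.235 + 0.062) − 1] / (1 − 2.166) ≈ 0.305916.

0.306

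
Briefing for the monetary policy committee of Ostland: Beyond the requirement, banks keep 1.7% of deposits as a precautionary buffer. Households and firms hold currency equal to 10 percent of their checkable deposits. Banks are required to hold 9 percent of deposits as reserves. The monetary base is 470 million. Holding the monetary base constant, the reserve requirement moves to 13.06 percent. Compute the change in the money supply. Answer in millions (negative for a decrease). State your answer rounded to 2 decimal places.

Initially m₁ = (1 + 0.1) / (0.09 + 0.017 + 0.1) ≈ 5.314010, so M₁ = 5.314010 × 470 = 2497.5847 million.
After the change m₂ = (1 + 0.1) / (0.1306 + 0.017 + 0.1) ≈ 4.442649, so M₂ = 4.442649 × 470 ≈ 2088.045 million.
ΔM = M₂ − M₁ = 2088.045 − 2497.5847 = -409.5397 million.

-409.54 million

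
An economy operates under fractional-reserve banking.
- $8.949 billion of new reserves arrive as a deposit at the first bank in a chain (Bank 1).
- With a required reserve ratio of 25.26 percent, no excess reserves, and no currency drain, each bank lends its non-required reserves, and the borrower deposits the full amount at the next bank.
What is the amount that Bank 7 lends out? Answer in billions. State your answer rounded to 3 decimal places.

Each bank lends a fraction (1 − rr) = 0.7474 of the deposit it receives, so Bank 7 receives 8.949·0.7474^6 and lends 8.949·0.7474^7 ≈ 1.1659 billion.

$1.166 billion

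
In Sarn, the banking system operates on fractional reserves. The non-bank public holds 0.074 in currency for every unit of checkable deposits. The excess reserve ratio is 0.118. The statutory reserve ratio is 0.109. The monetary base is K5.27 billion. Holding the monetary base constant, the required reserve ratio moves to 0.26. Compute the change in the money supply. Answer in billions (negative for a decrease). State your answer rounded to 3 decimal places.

-6.282 billion

Initially m₁ = (1 + 0.074) / (0.109 + 0.118 + 0.074) ≈ 3.56811, so M₁ = 3.56811 × 5.27 ≈ 18.8039 billion.
After the change m₂ = (1 + 0.074) / (0.26 + 0.118 + 0.074) ≈ 2.37611, so M₂ = 2.37611 × 5.27 ≈ 12.5221 billion.
ΔM = M₂ − M₁ = 12.5221 − 18.8039 = -6.2818 billion.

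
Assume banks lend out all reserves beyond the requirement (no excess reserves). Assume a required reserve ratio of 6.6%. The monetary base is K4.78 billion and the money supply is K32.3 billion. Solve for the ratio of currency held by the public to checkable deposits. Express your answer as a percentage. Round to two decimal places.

9.62%

Using m = M/MB = 32.3/4.78 ≈ 6.757322. From m = (1 + c)/(c + rr + e), rearranging gives 1 + c = m·(c + rr + e), so c·(1 − m) = m·(rr + e) − 1.
Hence c = [m·(rr + e) − 1]/(1 − m) = [6.757322 × (0.066 + 0) − 1] / (1 − 6.757322) ≈ 0.096228.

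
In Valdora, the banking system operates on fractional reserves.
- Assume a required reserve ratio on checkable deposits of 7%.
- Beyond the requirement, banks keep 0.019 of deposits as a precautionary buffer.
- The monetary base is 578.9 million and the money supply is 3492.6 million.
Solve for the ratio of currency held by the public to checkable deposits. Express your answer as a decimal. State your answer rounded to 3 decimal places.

Using m = M/MB = 3492.6/578.9 ≈ 6.033166. From m = (1 + c)/(c + rr + e), rearranging gives 1 + c = m·(c + rr + e), so c·(1 − m) = m·(rr + e) − 1.
Hence c = [m·(rr + e) − 1]/(1 − m) = [6.033166 × (0.07 + 0.019) − 1] / (1 − 6.033166) ≈ 0.091999.

0.092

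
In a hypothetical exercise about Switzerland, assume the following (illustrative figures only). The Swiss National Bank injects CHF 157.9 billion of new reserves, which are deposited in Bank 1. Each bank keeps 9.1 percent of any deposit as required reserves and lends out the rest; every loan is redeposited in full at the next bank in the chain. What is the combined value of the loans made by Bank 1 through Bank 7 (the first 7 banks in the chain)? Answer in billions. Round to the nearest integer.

CHF 768 billion

Bank i lends (1 − rr)^i of the original deposit: Bank 1 lends 157.9·0.9090 = 143.5311, Bank 2 lends 157.9·0.9090² ≈ 130.4698, and so on.
Summing a geometric series: total = 157.9·[0.9090·(1 − 0.9090^7) / (1 − 0.9090)] ≈ 768.4450 billion.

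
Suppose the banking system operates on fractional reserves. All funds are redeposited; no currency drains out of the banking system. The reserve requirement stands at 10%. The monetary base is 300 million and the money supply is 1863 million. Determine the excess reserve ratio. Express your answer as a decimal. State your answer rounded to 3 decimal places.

0.061

Using m = M/MB = 1863/300 = 6.210000. Since m = (1 + c)/(c + rr + e), the denominator satisfies c + rr + e = (1 + c)/m = (1 + 0) / 6.210000 ≈ 0.161031.
With c = 0 and rr = 0.1, the excess reserve ratio is 0.161031 − 0 − 0.1 = 0.061031.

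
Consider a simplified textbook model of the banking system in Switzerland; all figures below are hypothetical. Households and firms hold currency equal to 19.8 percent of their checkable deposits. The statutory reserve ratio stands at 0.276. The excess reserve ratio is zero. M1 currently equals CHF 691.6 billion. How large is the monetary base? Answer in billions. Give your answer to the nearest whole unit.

CHF 274 billion

The money multiplier is m = (1 + c) / (rr + c) = (1 + 0.198) / (0.276 + 0.198) ≈ 2.5274.
MB = M / m = 691.6 / 2.5274 ≈ 273.6409 billion.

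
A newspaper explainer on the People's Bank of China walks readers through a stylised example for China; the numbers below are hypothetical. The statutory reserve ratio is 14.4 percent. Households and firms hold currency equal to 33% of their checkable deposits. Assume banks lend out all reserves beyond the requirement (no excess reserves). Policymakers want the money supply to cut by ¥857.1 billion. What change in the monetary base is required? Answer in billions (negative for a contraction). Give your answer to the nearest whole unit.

The money multiplier is m = (1 + c) / (rr + c) = (1 + 0.33) / (0.144 + 0.33) ≈ 2.8059.
ΔMB = ΔM / m = (−857.1) / 2.8059 ≈ -305.4635 billion.

-305 billion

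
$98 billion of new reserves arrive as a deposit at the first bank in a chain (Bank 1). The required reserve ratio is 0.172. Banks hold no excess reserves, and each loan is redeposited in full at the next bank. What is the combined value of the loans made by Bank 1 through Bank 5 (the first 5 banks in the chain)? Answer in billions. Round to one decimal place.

$288.2 billion

Bank i lends (1 − rr)^i of the original deposit: Bank 1 lends 98·0.8280 = 81.1440, Bank 2 lends 98·0.8280² ≈ 67.1872, and so on.
Summing a geometric series: total = 98·[0.8280·(1 − 0.8280^5) / (1 − 0.8280)] ≈ 288.1645 billion.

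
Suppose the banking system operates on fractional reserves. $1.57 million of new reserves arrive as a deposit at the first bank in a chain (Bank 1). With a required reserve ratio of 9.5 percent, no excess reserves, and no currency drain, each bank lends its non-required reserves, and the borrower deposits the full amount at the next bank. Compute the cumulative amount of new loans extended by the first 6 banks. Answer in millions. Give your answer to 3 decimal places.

$6.739 million

Bank i lends (1 − rr)^i of the original deposit: Bank 1 lends 1.57·0.9050 ≈ 1.4209, Bank 2 lends 1.57·0.9050² ≈ 1.2859, and so on.
Summing a geometric series: total = 1.57·[0.9050·(1 − 0.9050^6) / (1 − 0.9050)] ≈ 6.7393 million.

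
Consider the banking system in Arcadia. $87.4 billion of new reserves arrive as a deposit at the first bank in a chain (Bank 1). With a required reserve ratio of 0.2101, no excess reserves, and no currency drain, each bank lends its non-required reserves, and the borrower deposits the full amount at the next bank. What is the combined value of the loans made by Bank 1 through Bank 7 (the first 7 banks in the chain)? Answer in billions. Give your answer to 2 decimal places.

$265.55 billion

Bank i lends (1 − rr)^i of the original deposit: Bank 1 lends 87.4·0.7899 ≈ 69.0373, Bank 2 lends 87.4·0.7899² ≈ 54.5325, and so on.
Summing a geometric series: total = 87.4·[0.7899·(1 − 0.7899^7) / (1 − 0.7899)] ≈ 265.5457 billion.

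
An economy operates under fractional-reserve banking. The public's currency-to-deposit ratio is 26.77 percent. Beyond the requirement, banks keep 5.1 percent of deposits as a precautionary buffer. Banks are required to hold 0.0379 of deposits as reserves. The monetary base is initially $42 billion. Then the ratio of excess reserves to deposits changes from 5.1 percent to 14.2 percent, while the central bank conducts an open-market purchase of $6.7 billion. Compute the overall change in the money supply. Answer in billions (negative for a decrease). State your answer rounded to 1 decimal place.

Before: m₁ = (1 + 0.2677) / (0.0379 + 0.051 + 0.2677) ≈ 3.5550, MB₁ = 42, so M₁ = 3.5550 × 42 = 149.31 billion.
After: m₂ = (1 + 0.2677) / (0.0379 + 0.142 + 0.2677) ≈ 2.8322, MB₂ = 42 + 6.7 = 48.7, so M₂ = 2.8322 × 48.7 ≈ 137.9281 billion.
ΔM = M₂ − M₁ = 137.9281 − 149.31 = -11.3819 billion.

-11.4 billion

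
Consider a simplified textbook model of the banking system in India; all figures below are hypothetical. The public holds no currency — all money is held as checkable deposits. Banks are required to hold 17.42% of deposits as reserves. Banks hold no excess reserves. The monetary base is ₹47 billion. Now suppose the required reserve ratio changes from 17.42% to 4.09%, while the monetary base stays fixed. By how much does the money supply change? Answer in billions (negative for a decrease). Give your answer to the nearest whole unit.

₹879 billion

Initially m₁ = 1 / (0.1742) ≈ 5.7405, so M₁ = 5.7405 × 47 = 269.8035 billion.
After the change m₂ = 1 / (0.0409) ≈ 24.4499, so M₂ = 24.4499 × 47 = 1149.1453 billion.
ΔM = M₂ − M₁ = 1149.1453 − 269.8035 = 879.3418 billion.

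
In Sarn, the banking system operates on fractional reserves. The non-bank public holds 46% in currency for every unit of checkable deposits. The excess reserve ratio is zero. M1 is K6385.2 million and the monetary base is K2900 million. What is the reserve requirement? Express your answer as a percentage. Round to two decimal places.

20.31%

Using m = M/MB = 6385.2/2900 ≈ 2.201793. Since m = (1 + c)/(c + rr + e), the denominator satisfies c + rr + e = (1 + c)/m = (1 + 0.46) / 2.201793 ≈ 0.663096.
With c = 0.46 and e = 0, the reserve requirement is 0.663096 − 0.46 − 0 = 0.203096.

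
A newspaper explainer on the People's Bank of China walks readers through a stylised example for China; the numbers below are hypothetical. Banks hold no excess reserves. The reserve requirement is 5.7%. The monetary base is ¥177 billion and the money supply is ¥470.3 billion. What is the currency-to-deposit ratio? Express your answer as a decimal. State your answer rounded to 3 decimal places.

Using m = M/MB = 470.3/177 ≈ 2.657062. From m = (1 + c)/(c + rr + e), rearranging gives 1 + c = m·(c + rr + e), so c·(1 − m) = m·(rr + e) − 1.
Hence c = [m·(rr + e) − 1]/(1 − m) = [2.657062 × (0.057 + 0) − 1] / (1 − 2.657062) ≈ 0.512079.

0.512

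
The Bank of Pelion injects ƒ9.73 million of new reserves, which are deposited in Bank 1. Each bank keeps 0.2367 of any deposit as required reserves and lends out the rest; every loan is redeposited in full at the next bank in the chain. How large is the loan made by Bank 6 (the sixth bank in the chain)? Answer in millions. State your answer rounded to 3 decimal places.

Each bank lends a fraction (1 − rr) = 0.7633 of the deposit it receives, so Bank 6 receives 9.73·0.7633^5 and lends 9.73·0.7633^6 ≈ 1.9244 million.

ƒ1.924 million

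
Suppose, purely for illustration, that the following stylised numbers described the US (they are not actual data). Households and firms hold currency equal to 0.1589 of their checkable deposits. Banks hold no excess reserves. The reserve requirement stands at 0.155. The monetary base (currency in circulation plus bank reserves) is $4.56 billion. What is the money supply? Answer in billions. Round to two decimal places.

The money multiplier is m = (1 + c) / (rr + c) = (1 + 0.1589) / (0.155 + 0.1589) ≈ 3.6919.
So M = m × MB = 3.6919 × 4.56 ≈ 16.8351 billion.

$16.84 billion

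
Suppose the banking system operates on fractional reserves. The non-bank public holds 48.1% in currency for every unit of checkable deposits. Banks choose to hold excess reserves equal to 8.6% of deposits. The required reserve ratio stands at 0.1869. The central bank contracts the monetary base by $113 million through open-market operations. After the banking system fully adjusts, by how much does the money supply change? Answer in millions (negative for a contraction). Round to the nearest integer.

The money multiplier is m = (1 + c) / (rr + e + c) = (1 + 0.481) / (0.1869 + 0.086 + 0.481) ≈ 1.9645.
The sale removes 113 million of base, so ΔM = m × ΔMB = 1.9645 × (−113) = -221.9885 million.

-222 million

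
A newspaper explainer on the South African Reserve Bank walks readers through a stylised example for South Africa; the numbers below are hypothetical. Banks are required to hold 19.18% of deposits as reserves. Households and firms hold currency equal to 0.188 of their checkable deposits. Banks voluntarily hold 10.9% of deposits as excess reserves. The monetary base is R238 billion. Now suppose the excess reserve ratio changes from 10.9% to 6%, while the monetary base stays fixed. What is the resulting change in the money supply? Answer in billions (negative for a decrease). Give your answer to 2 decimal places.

Initially m₁ = (1 + 0.188) / (0.1918 + 0.109 + 0.188) ≈ 2.430442, so M₁ = 2.430442 × 238 ≈ 578.4452 billion.
After the change m₂ = (1 + 0.188) / (0.1918 + 0.06 + 0.188) ≈ 2.701228, so M₂ = 2.701228 × 238 ≈ 642.8923 billion.
ΔM = M₂ − M₁ = 642.8923 − 578.4452 = 64.4471 billion.

R64.45 billion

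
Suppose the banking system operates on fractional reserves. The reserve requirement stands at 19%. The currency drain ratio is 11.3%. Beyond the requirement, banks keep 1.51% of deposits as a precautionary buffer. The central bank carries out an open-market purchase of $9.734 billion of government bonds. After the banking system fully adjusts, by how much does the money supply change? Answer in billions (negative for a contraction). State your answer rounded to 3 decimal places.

The money multiplier is m = (1 + c) / (rr + e + c) = (1 + 0.113) / (0.19 + 0.0151 + 0.113) ≈ 3.49890.
The purchase adds 9.734 billion of base, so ΔM = m × ΔMB = 3.49890 × (+9.734) ≈ 34.0583 billion.

$34.058 billion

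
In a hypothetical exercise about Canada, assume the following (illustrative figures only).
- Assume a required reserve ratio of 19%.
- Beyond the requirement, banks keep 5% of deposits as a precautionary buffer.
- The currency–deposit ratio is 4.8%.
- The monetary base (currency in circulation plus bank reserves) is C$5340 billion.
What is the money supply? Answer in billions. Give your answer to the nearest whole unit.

C$19432 billion

The money multiplier is m = (1 + c) / (rr + e + c) = (1 + 0.048) / (0.19 + 0.05 + 0.048) ≈ 3.63889.
So M = m × MB = 3.63889 × 5340 = 19431.6726 billion.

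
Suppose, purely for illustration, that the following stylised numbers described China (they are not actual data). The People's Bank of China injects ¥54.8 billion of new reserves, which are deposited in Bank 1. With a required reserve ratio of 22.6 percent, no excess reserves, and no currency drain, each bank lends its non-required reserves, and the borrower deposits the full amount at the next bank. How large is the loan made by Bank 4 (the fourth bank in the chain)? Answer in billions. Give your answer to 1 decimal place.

¥19.7 billion

Each bank lends a fraction (1 − rr) = 0.7740 of the deposit it receives, so Bank 4 receives 54.8·0.7740^3 and lends 54.8·0.7740^4 ≈ 19.6673 billion.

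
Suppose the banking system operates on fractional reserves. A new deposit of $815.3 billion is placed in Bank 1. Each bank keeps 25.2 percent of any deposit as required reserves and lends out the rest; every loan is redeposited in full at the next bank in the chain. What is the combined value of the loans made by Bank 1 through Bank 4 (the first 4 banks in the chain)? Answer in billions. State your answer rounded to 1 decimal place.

$1662.4 billion

Bank i lends (1 − rr)^i of the original deposit: Bank 1 lends 815.3·0.7480 = 609.8444, Bank 2 lends 815.3·0.7480² ≈ 456.1636, and so on.
Summing a geometric series: total = 815.3·[0.7480·(1 − 0.7480^4) / (1 − 0.7480)] ≈ 1662.4438 billion.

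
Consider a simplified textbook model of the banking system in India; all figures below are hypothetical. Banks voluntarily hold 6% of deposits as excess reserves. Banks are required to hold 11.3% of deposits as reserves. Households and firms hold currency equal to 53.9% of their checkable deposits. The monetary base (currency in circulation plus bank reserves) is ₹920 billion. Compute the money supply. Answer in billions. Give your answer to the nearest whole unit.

The money multiplier is m = (1 + c) / (rr + e + c) = (1 + 0.539) / (0.113 + 0.06 + 0.539) ≈ 2.1615.
So M = m × MB = 2.1615 × 920 = 1988.58 billion.

₹1989 billion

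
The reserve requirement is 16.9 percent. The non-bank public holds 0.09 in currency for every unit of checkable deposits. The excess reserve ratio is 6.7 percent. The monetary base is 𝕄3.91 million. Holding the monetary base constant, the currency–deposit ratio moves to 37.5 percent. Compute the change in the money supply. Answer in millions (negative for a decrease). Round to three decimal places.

Initially m₁ = (1 + 0.09) / (0.169 + 0.067 + 0.09) ≈ 3.34356, so M₁ = 3.34356 × 3.91 ≈ 13.0733 million.
After the change m₂ = (1 + 0.375) / (0.169 + 0.067 + 0.375) ≈ 2.25041, so M₂ = 2.25041 × 3.91 ≈ 8.7991 million.
ΔM = M₂ − M₁ = 8.7991 − 13.0733 = -4.2742 million.

-4.274 million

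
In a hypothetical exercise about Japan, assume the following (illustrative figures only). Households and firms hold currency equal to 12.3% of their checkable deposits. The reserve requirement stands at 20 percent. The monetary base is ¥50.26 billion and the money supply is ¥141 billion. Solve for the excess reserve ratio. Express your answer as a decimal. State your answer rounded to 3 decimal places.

0.077

Using m = M/MB = 141/50.26 ≈ 2.805412. Since m = (1 + c)/(c + rr + e), the denominator satisfies c + rr + e = (1 + c)/m = (1 + 0.123) / 2.805412 ≈ 0.400298.
With c = 0.123 and rr = 0.2, the excess reserve ratio is 0.400298 − 0.123 − 0.2 = 0.077298.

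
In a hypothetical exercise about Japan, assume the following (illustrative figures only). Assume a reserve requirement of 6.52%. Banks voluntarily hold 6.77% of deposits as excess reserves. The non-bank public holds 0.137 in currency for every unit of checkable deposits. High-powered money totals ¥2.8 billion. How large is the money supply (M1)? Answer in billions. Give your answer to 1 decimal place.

The money multiplier is m = (1 + c) / (rr + e + c) = (1 + 0.137) / (0.0652 + 0.0677 + 0.137) ≈ 4.2127.
So M = m × MB = 4.2127 × 2.8 ≈ 11.7956 billion.

¥11.8 billion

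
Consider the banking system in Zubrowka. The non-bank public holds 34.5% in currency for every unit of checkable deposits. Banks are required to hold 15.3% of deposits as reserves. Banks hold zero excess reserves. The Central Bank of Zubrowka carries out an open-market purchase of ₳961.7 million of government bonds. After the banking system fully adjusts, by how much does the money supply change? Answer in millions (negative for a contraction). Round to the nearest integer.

The money multiplier is m = (1 + c) / (rr + c) = (1 + 0.345) / (0.153 + 0.345) ≈ 2.7008.
The purchase adds 961.7 million of base, so ΔM = m × ΔMB = 2.7008 × (+961.7) ≈ 2597.3594 million.

₳2597 million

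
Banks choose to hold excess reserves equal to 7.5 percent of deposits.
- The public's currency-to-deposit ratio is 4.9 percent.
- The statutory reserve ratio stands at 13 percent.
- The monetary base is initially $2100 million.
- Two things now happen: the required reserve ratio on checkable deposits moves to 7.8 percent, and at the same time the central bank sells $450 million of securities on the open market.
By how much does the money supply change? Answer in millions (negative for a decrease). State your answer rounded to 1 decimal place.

-104.3 million

Before: m₁ = (1 + 0.049) / (0.13 + 0.075 + 0.049) ≈ 4.129921, MB₁ = 2100, so M₁ = 4.129921 × 2100 = 8672.8341 million.
After: m₂ = (1 + 0.049) / (0.078 + 0.075 + 0.049) ≈ 5.193069, MB₂ = 2100 − 450 = 1650, so M₂ = 5.193069 × 1650 ≈ 8568.5639 million.
ΔM = M₂ − M₁ = 8568.5639 − 8672.8341 = -104.2702 million.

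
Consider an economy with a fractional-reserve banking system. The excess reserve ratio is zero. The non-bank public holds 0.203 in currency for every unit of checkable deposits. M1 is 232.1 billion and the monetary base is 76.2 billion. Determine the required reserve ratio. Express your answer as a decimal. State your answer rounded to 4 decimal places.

0.1920

Using m = M/MB = 232.1/76.2 ≈ 3.045932. Since m = (1 + c)/(c + rr + e), the denominator satisfies c + rr + e = (1 + c)/m = (1 + 0.203) / 3.045932 ≈ 0.394953.
With c = 0.203 and e = 0, the required reserve ratio is 0.394953 − 0.203 − 0 = 0.191953.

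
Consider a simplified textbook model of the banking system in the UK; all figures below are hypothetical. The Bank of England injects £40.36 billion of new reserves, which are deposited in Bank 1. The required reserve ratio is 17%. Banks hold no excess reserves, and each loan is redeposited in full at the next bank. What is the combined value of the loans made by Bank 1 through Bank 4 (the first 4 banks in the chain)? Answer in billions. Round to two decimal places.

Bank i lends (1 − rr)^i of the original deposit: Bank 1 lends 40.36·0.8300 = 33.4988, Bank 2 lends 40.36·0.8300² ≈ 27.8040, and so on.
Summing a geometric series: total = 40.36·[0.8300·(1 − 0.8300^4) / (1 − 0.8300)] ≈ 103.5343 billion.

£103.53 billion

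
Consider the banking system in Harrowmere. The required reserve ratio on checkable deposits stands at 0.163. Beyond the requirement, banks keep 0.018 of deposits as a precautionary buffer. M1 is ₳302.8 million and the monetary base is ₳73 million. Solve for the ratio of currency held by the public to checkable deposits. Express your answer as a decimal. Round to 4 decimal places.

0.0792

Using m = M/MB = 302.8/73 ≈ 4.147945. From m = (1 + c)/(c + rr + e), rearranging gives 1 + c = m·(c + rr + e), so c·(1 − m) = m·(rr + e) − 1.
Hence c = [m·(rr + e) − 1]/(1 − m) = [4.147945 × (0.163 + 0.018) − 1] / (1 − 4.147945) ≈ 0.079170.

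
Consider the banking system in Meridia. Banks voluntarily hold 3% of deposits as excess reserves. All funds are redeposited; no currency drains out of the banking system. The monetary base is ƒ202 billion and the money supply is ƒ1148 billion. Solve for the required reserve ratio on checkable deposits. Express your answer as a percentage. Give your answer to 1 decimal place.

Using m = M/MB = 1148/202 ≈ 5.683168. Since m = (1 + c)/(c + rr + e), the denominator satisfies c + rr + e = (1 + c)/m = (1 + 0) / 5.683168 ≈ 0.175958.
With c = 0 and e = 0.03, the required reserve ratio on checkable deposits is 0.175958 − 0 − 0.03 = 0.145958.

14.6%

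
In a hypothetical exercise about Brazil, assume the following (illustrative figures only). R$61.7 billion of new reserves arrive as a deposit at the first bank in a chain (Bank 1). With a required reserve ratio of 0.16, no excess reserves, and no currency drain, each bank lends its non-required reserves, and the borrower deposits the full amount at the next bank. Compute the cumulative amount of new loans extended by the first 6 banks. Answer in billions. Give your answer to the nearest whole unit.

Bank i lends (1 − rr)^i of the original deposit: Bank 1 lends 61.7·0.8400 = 51.8280, Bank 2 lends 61.7·0.8400² ≈ 43.5355, and so on.
Summing a geometric series: total = 61.7·[0.8400·(1 − 0.8400^6) / (1 − 0.8400)] ≈ 210.1308 billion.

R$210 billion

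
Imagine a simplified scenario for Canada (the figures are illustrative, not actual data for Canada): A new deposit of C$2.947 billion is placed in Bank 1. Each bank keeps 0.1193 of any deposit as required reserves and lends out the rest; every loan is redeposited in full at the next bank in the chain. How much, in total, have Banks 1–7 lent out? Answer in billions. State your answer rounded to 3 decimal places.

Bank i lends (1 − rr)^i of the original deposit: Bank 1 lends 2.947·0.8807 ≈ 2.5954, Bank 2 lends 2.947·0.8807² ≈ 2.2858, and so on.
Summing a geometric series: total = 2.947·[0.8807·(1 − 0.8807^7) / (1 − 0.8807)] ≈ 12.8149 billion.

C$12.815 billion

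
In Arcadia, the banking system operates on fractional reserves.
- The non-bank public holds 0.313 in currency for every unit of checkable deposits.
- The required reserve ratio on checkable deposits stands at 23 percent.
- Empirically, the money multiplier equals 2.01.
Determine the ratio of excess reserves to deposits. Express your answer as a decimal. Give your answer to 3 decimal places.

0.110

Using m = 2.01. Since m = (1 + c)/(c + rr + e), the denominator satisfies c + rr + e = (1 + c)/m = (1 + 0.313) / 2.01 ≈ 0.653234.
With c = 0.313 and rr = 0.23, the ratio of excess reserves to deposits is 0.653234 − 0.313 − 0.23 = 0.110234.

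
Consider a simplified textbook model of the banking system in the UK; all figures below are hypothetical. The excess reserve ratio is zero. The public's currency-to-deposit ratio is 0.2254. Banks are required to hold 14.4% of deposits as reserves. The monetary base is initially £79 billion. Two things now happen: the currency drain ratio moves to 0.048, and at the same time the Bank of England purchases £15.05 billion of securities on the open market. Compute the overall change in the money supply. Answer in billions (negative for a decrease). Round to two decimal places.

Before: m₁ = (1 + 0.2254) / (0.144 + 0.2254) ≈ 3.31727, MB₁ = 79, so M₁ = 3.31727 × 79 ≈ 262.0643 billion.
After: m₂ = (1 + 0.048) / (0.144 + 0.048) ≈ 5.45833, MB₂ = 79 + 15.05 = 94.05, so M₂ = 5.45833 × 94.05 ≈ 513.3559 billion.
ΔM = M₂ − M₁ = 513.3559 − 262.0643 = 251.2916 billion.

£251.29 billion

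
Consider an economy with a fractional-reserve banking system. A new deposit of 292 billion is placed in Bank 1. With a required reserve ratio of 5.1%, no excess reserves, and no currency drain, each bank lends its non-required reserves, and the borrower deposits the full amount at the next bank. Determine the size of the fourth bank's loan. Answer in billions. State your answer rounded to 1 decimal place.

Each bank lends a fraction (1 − rr) = 0.9490 of the deposit it receives, so Bank 4 receives 292·0.9490^3 and lends 292·0.9490^4 ≈ 236.8360 billion.

236.8 billion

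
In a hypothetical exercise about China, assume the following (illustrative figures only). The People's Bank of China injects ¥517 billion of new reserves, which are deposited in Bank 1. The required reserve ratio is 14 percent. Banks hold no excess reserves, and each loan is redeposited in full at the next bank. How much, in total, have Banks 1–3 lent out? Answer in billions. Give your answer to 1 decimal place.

Bank i lends (1 − rr)^i of the original deposit: Bank 1 lends 517·0.8600 = 444.6200, Bank 2 lends 517·0.8600² = 382.3732, and so on.
Summing a geometric series: total = 517·[0.8600·(1 − 0.8600^3) / (1 − 0.8600)] ≈ 1155.8342 billion.

¥1155.8 billion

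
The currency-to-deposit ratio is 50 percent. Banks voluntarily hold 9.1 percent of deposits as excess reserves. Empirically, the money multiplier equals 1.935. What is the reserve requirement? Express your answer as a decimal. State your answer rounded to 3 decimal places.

0.184

Using m = 1.935. Since m = (1 + c)/(c + rr + e), the denominator satisfies c + rr + e = (1 + c)/m = (1 + 0.5) / 1.935 ≈ 0.775194.
With c = 0.5 and e = 0.091, the reserve requirement is 0.775194 − 0.5 − 0.091 = 0.184194.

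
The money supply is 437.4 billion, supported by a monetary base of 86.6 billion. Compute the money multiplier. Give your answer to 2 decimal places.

The money multiplier is m = M / MB = 437.4 / 86.6 ≈ 5.05081.

5.05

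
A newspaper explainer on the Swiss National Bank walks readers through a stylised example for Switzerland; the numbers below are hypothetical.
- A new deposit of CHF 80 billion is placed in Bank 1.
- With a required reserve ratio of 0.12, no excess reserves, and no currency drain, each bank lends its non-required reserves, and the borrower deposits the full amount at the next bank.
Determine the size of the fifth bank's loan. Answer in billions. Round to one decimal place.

Each bank lends a fraction (1 − rr) = 0.8800 of the deposit it receives, so Bank 5 receives 80·0.8800^4 and lends 80·0.8800^5 ≈ 42.2186 billion.

CHF 42.2 billion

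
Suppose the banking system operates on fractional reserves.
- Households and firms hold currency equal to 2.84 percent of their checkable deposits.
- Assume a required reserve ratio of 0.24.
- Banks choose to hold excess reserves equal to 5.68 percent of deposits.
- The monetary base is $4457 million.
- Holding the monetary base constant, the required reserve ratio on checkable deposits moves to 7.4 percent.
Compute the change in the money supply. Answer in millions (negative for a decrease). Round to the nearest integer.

$14697 million

Initially m₁ = (1 + 0.0284) / (0.24 + 0.0568 + 0.0284) ≈ 3.16236, so M₁ = 3.16236 × 4457 ≈ 14094.6385 million.
After the change m₂ = (1 + 0.0284) / (0.074 + 0.0568 + 0.0284) ≈ 6.45980, so M₂ = 6.45980 × 4457 = 28791.3286 million.
ΔM = M₂ − M₁ = 28791.3286 − 14094.6385 = 14696.6901 million.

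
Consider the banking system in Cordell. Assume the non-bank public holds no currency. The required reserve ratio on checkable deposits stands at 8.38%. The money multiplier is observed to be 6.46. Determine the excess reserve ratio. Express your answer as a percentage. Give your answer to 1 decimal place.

7.1%

Using m = 6.46. Since m = (1 + c)/(c + rr + e), the denominator satisfies c + rr + e = (1 + c)/m = (1 + 0) / 6.46 ≈ 0.154799.
With c = 0 and rr = 0.0838, the excess reserve ratio is 0.154799 − 0 − 0.0838 = 0.070999.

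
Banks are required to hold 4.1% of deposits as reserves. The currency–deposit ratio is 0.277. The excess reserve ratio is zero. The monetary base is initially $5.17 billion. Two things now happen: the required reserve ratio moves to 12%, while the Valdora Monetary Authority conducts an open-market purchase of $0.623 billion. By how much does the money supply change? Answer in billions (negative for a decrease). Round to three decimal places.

Before: m₁ = (1 + 0.277) / (0.041 + 0.277) ≈ 4.01572, MB₁ = 5.17, so M₁ = 4.01572 × 5.17 ≈ 20.7613 billion.
After: m₂ = (1 + 0.277) / (0.12 + 0.277) ≈ 3.21662, MB₂ = 5.17 + 0.623 = 5.793, so M₂ = 3.21662 × 5.793 ≈ 18.6339 billion.
ΔM = M₂ − M₁ = 18.6339 − 20.7613 = -2.1274 billion.

-2.127 billion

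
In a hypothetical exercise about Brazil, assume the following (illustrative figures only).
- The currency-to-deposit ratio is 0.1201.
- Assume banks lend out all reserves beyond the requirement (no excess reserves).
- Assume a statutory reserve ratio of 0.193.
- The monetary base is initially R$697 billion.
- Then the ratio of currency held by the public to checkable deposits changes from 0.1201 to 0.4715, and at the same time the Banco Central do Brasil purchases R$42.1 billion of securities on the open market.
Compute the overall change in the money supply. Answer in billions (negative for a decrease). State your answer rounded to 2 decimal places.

Before: m₁ = (1 + 0.1201) / (0.193 + 0.1201) ≈ 3.577451, MB₁ = 697, so M₁ = 3.577451 × 697 ≈ 2493.4833 billion.
After: m₂ = (1 + 0.4715) / (0.193 + 0.4715) ≈ 2.214447, MB₂ = 697 + 42.1 = 739.1, so M₂ = 2.214447 × 739.1 ≈ 1636.6978 billion.
ΔM = M₂ − M₁ = 1636.6978 − 2493.4833 = -856.7855 billion.

-856.79 billion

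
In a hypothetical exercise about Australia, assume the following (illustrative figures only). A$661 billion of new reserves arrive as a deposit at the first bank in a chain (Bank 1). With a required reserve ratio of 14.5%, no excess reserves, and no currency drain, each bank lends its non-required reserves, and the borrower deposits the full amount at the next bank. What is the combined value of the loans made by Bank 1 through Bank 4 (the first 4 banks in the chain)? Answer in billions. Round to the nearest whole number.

Bank i lends (1 − rr)^i of the original deposit: Bank 1 lends 661·0.8550 = 565.1550, Bank 2 lends 661·0.8550² ≈ 483.2075, and so on.
Summing a geometric series: total = 661·[0.8550·(1 − 0.8550^4) / (1 − 0.8550)] ≈ 1814.7417 billion.

A$1815 billion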